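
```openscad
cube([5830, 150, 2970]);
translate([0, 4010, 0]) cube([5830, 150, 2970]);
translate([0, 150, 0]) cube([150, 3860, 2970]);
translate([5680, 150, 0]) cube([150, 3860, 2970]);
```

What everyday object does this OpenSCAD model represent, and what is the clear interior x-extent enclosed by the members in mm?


A house (or room) frame. The interior width is 5530 mm.

Four 2970 mm walls enclosing a rectangle with no floor or roof — a room or house frame. Outside width is 5830 mm and wall thickness is 150 mm, so the interior width is 5830 − 2 × 150 = 5530 mm.


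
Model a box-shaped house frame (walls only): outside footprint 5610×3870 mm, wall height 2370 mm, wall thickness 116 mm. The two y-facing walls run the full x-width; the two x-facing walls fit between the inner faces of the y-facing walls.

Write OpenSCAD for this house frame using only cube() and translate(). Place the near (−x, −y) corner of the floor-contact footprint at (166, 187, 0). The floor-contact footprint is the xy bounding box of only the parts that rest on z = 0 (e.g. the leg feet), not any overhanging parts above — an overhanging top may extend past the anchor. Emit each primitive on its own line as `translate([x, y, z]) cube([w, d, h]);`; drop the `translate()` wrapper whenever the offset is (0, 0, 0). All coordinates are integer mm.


translate([166, 187, 0]) cube([5610, 116, 2370]);
translate([166, 3941, 0]) cube([5610, 116, 2370]);
translate([166, 303, 0]) cube([116, 3638, 2370]);
translate([5660, 303, 0]) cube([116, 3638, 2370]);


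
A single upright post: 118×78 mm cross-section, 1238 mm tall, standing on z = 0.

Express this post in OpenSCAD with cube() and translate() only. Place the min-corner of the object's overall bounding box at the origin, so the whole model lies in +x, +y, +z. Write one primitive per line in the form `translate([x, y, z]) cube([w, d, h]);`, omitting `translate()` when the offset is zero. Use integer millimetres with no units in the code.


cube([118, 78, 1238]);


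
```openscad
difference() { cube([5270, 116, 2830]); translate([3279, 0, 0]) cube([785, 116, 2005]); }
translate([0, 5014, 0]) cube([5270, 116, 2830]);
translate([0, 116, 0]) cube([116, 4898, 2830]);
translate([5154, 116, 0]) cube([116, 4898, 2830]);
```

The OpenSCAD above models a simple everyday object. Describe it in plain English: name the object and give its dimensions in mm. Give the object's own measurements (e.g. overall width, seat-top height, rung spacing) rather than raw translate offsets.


A single room: four walls, each 2830 mm tall and 116 mm thick, enclosing an outside footprint 5270×5130 mm (x × y), no floor or roof. The front and back walls (−y and +y sides) run the full x-width; the side walls fit between their inner faces. A door opening 785 mm wide and 2005 mm tall is cut through the front wall from the floor up, its −x edge 3279 mm from the wall's −x end.


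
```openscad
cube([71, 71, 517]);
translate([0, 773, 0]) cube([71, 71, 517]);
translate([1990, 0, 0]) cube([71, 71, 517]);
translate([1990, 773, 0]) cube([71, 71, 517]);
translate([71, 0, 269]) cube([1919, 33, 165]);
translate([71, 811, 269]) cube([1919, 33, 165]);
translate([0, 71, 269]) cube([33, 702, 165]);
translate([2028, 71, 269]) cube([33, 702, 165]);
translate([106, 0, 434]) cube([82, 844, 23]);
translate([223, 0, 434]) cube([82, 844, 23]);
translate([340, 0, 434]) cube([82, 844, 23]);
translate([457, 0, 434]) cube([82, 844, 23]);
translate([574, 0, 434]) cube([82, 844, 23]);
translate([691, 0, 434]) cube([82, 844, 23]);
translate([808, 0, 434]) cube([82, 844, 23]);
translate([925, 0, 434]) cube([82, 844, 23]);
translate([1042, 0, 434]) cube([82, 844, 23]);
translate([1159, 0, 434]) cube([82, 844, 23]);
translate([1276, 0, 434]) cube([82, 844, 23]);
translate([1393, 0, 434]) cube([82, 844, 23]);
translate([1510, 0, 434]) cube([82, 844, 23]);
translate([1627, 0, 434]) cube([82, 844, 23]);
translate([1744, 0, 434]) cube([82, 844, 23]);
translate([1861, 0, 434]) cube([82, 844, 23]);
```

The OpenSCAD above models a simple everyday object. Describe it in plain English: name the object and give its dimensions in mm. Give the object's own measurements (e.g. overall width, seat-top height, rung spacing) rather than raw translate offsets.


A bed frame 2061 mm long (x) by 844 mm wide (y). Four 71×71 mm corner posts, 517 mm tall, at the corners of the footprint. Four rails of 33 mm thickness and 165 mm height run between adjacent posts with their undersides at z = 269 mm, their outer faces flush with the outside of the frame (the two x-running rails run between the posts' inner faces; the two y-running rails run between the posts' inner faces). 16 slats, each 82 mm wide (x) and 23 mm thick, lie across the top of the two x-running rails, running the full 844 mm width of the frame in y; along x they sit between the end posts with a 35 mm gap after the −x posts and between neighbouring slats, leaving 47 mm before the +x posts.


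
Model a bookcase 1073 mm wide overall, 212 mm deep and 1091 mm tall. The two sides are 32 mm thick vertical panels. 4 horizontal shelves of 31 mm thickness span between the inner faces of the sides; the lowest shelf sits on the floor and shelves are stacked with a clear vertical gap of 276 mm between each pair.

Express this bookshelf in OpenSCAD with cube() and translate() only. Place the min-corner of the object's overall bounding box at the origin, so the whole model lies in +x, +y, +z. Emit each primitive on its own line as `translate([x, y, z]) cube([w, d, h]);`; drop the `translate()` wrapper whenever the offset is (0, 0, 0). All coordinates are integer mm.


cube([32, 212, 1091]);
translate([1041, 0, 0]) cube([32, 212, 1091]);
translate([32, 0, 0]) cube([1009, 212, 31]);
translate([32, 0, 307]) cube([1009, 212, 31]);
translate([32, 0, 614]) cube([1009, 212, 31]);
translate([32, 0, 921]) cube([1009, 212, 31]);


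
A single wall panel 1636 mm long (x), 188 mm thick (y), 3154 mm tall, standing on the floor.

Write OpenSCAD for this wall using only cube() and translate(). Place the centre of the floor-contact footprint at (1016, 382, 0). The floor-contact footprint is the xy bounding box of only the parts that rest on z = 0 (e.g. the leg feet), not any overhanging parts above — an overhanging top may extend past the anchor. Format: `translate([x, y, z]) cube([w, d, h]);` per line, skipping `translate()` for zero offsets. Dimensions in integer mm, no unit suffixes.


translate([198, 288, 0]) cube([1636, 188, 3154]);


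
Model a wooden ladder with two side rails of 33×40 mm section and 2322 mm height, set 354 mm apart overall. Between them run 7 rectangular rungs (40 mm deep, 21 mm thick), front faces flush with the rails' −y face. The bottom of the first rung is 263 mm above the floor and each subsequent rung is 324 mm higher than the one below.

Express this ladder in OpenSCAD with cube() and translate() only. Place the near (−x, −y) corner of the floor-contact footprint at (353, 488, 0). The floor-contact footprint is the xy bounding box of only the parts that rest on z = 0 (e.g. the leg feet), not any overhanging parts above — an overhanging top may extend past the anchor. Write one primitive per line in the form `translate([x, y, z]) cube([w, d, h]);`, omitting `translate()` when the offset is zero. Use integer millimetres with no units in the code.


translate([353, 488, 0]) cube([33, 40, 2322]);
translate([674, 488, 0]) cube([33, 40, 2322]);
translate([386, 488, 263]) cube([288, 40, 21]);
translate([386, 488, 587]) cube([288, 40, 21]);
translate([386, 488, 911]) cube([288, 40, 21]);
translate([386, 488, 1235]) cube([288, 40, 21]);
translate([386, 488, 1559]) cube([288, 40, 21]);
translate([386, 488, 1883]) cube([288, 40, 21]);
translate([386, 488, 2207]) cube([288, 40, 21]);


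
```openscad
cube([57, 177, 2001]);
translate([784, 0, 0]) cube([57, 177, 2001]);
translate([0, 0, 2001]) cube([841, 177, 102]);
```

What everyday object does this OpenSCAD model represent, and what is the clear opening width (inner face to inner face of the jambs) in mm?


A door frame. The clear opening width is 727 mm.

Two 2001 mm tall posts with a header on top — a door frame. The left jamb is 57 mm wide at x = 0; the right jamb starts at x = 784. The clear opening is 784 − 57 = 727 mm.


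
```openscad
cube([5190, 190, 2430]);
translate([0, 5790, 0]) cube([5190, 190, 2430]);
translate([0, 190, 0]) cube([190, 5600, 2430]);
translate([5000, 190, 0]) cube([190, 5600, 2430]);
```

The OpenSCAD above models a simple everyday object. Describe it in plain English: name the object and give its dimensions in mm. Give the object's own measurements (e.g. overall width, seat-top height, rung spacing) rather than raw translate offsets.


The wall frame of a small rectangular building: four walls, each 2430 mm tall and 190 mm thick, enclosing a footprint 5190 mm (x) by 5980 mm (y) outside-to-outside, with no floor or roof. The front and back walls (the −y and +y sides) span the full width; the two side walls fit between them.


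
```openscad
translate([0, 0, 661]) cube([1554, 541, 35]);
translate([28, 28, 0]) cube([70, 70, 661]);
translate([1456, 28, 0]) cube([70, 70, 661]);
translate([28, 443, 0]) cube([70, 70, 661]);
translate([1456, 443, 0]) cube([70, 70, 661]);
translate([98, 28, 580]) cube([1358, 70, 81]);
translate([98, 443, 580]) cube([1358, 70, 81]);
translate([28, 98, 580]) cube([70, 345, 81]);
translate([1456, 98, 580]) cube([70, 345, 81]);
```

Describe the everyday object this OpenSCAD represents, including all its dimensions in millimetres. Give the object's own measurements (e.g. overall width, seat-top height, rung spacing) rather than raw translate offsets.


A table: top 1554 mm (x) × 541 mm (y), 35 mm thick, upper face at z = 696 mm, on four 70×70 mm square legs, each inset 28 mm from the nearest pair of top edges from z = 0 to the bottom of the top. Four apron rails, 70 mm thick and 81 mm tall, run between adjacent legs with their top edges flush with the underside of the top and their outer faces flush with the legs' outer faces.


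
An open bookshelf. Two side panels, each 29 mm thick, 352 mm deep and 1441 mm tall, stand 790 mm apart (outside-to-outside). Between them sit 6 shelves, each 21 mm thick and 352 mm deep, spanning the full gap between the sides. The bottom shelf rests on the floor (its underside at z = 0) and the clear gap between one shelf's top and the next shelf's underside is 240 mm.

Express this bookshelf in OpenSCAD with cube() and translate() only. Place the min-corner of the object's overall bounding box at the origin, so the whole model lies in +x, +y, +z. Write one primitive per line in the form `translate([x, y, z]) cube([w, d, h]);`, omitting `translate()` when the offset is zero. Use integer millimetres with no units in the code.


cube([29, 352, 1441]);
translate([761, 0, 0]) cube([29, 352, 1441]);
translate([29, 0, 0]) cube([732, 352, 21]);
translate([29, 0, 261]) cube([732, 352, 21]);
translate([29, 0, 522]) cube([732, 352, 21]);
translate([29, 0, 783]) cube([732, 352, 21]);
translate([29, 0, 1044]) cube([732, 352, 21]);
translate([29, 0, 1305]) cube([732, 352, 21]);


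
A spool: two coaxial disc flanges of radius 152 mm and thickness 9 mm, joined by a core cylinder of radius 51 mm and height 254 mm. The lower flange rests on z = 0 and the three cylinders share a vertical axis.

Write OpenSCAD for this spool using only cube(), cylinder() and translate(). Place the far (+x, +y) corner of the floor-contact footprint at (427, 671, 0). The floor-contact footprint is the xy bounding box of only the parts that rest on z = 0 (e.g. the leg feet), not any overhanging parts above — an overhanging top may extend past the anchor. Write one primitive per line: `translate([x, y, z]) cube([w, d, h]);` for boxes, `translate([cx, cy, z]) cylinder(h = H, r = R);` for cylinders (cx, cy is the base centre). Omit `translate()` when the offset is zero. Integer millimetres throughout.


translate([275, 519, 0]) cylinder(h = 9, r = 152);
translate([275, 519, 9]) cylinder(h = 254, r = 51);
translate([275, 519, 263]) cylinder(h = 9, r = 152);


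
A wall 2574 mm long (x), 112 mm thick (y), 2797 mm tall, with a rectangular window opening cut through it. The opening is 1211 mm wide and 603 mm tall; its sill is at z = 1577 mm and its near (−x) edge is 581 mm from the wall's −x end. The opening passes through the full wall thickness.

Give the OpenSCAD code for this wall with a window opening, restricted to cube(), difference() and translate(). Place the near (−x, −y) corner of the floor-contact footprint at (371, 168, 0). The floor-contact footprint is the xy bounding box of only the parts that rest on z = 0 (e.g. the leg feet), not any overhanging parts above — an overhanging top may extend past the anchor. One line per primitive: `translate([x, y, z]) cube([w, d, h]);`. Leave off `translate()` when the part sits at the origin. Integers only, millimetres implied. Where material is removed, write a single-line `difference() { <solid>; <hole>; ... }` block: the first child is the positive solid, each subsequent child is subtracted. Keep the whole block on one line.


difference() { translate([371, 168, 0]) cube([2574, 112, 2797]); translate([952, 168, 1577]) cube([1211, 112, 603]); }


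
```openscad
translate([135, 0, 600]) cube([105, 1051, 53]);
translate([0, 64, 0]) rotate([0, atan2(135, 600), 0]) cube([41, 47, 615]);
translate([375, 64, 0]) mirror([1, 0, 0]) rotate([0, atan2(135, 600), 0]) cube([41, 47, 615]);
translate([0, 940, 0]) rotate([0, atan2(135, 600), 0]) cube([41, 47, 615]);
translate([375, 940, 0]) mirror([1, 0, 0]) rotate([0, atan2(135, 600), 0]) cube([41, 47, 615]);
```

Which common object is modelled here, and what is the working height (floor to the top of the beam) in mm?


A sawhorse. The overall height is 653 mm.

A beam across two mirrored pairs of raked legs — a sawhorse. The beam's underside is at z = 600 (matching the legs' vertical rise in atan2(135, 600)) and the beam is 53 mm tall, so its top is at 600 + 53 = 653 mm. The raked legs top out at the beam's underside, so that is the highest point.


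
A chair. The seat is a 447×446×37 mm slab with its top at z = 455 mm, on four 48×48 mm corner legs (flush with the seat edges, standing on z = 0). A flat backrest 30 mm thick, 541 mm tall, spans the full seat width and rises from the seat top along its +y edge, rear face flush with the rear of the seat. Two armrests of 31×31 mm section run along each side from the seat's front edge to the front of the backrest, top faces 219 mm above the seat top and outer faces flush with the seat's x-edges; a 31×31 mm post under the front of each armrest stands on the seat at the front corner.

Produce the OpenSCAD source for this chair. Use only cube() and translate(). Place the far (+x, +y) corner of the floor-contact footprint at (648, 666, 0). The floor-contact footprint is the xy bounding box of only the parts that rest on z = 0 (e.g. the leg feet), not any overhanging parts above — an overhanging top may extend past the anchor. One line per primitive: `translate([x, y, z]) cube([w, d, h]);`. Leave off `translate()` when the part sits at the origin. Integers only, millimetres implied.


// leg_h = 455 - 37 = 418
// arm post h = 219 - 31 = 188
translate([201, 220, 418]) cube([447, 446, 37]);
translate([201, 220, 0]) cube([48, 48, 418]);
translate([600, 220, 0]) cube([48, 48, 418]);
translate([201, 618, 0]) cube([48, 48, 418]);
translate([600, 618, 0]) cube([48, 48, 418]);
translate([201, 636, 455]) cube([447, 30, 541]);
translate([201, 220, 643]) cube([31, 416, 31]);
translate([617, 220, 643]) cube([31, 416, 31]);
translate([201, 220, 455]) cube([31, 31, 188]);
translate([617, 220, 455]) cube([31, 31, 188]);


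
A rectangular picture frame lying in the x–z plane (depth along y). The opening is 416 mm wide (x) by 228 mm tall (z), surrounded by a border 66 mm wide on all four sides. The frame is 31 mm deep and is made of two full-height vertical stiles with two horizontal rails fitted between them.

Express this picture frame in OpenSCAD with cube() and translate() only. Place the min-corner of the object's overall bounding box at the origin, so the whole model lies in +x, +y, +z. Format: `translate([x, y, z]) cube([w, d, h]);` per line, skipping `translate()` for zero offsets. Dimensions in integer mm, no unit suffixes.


cube([66, 31, 360]);
translate([482, 0, 0]) cube([66, 31, 360]);
translate([66, 0, 0]) cube([416, 31, 66]);
translate([66, 0, 294]) cube([416, 31, 66]);


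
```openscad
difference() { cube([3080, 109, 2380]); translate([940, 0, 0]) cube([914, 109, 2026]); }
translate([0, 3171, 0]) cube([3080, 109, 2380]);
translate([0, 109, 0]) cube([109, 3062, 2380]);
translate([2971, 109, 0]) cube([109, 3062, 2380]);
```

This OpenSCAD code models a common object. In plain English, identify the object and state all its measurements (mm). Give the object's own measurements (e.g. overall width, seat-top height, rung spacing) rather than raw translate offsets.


A single room: four walls, each 2380 mm tall and 109 mm thick, enclosing an outside footprint 3080×3280 mm (x × y), no floor or roof. The front and back walls (−y and +y sides) run the full x-width; the side walls fit between their inner faces. A door opening 914 mm wide and 2026 mm tall is cut through the front wall from the floor up, its −x edge 940 mm from the wall's −x end.


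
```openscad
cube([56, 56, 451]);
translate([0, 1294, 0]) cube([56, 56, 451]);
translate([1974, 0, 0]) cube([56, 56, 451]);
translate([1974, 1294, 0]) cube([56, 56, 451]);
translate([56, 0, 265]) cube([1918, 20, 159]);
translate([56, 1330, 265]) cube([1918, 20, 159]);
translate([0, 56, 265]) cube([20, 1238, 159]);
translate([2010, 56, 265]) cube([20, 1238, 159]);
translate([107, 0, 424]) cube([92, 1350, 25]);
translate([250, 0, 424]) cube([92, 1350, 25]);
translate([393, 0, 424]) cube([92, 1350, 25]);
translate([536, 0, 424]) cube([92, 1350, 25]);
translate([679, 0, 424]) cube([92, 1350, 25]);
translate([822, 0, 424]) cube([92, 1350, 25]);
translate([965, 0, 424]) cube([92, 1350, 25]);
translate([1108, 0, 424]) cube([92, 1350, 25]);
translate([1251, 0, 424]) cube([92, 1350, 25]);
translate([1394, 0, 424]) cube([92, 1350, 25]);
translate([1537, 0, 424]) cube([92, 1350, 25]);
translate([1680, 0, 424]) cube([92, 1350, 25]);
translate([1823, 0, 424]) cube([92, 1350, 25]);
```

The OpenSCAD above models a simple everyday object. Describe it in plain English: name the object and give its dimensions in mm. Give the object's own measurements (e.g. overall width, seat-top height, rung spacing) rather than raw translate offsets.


A bed frame 2030 mm long (x) by 1350 mm wide (y). Four 56×56 mm corner posts, 451 mm tall, at the corners of the footprint. Four rails of 20 mm thickness and 159 mm height run between adjacent posts with their undersides at z = 265 mm, their outer faces flush with the outside of the frame (the two x-running rails run between the posts' inner faces; the two y-running rails run between the posts' inner faces). 13 slats, each 92 mm wide (x) and 25 mm thick, lie across the top of the two x-running rails, running the full 1350 mm width of the frame in y; along x they sit between the end posts with a 51 mm gap after the −x posts and between neighbouring slats, leaving 59 mm before the +x posts.


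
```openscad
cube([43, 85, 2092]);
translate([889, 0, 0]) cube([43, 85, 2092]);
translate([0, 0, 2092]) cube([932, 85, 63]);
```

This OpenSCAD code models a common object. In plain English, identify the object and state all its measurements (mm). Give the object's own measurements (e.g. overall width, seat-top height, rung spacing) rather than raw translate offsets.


A door frame. The clear opening is 846 mm wide and 2092 mm high. Two 43 mm wide jambs, 85 mm deep, stand either side of the opening from the floor to the top of the opening. A 63 mm thick head sits across the top of both jambs, spanning the full outside width of the frame.


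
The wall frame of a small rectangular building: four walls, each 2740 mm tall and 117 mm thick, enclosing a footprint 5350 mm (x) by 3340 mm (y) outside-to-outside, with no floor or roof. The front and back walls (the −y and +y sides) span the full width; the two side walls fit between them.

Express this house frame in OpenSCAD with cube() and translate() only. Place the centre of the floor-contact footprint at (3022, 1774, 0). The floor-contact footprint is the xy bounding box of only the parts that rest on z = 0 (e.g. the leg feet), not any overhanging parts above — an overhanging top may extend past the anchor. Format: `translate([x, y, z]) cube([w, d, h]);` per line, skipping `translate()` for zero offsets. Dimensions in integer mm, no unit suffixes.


translate([347, 104, 0]) cube([5350, 117, 2740]);
translate([347, 3327, 0]) cube([5350, 117, 2740]);
translate([347, 221, 0]) cube([117, 3106, 2740]);
translate([5580, 221, 0]) cube([117, 3106, 2740]);


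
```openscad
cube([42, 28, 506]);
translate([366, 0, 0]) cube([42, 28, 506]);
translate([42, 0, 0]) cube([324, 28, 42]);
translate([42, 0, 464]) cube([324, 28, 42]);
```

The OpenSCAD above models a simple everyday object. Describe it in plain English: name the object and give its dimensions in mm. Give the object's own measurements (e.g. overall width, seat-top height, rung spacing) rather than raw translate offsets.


A rectangular picture frame lying in the x–z plane (depth along y). The opening is 324 mm wide (x) by 422 mm tall (z), surrounded by a border 42 mm wide on all four sides. The frame is 28 mm deep and is made of two full-height vertical stiles with two horizontal rails fitted between them.


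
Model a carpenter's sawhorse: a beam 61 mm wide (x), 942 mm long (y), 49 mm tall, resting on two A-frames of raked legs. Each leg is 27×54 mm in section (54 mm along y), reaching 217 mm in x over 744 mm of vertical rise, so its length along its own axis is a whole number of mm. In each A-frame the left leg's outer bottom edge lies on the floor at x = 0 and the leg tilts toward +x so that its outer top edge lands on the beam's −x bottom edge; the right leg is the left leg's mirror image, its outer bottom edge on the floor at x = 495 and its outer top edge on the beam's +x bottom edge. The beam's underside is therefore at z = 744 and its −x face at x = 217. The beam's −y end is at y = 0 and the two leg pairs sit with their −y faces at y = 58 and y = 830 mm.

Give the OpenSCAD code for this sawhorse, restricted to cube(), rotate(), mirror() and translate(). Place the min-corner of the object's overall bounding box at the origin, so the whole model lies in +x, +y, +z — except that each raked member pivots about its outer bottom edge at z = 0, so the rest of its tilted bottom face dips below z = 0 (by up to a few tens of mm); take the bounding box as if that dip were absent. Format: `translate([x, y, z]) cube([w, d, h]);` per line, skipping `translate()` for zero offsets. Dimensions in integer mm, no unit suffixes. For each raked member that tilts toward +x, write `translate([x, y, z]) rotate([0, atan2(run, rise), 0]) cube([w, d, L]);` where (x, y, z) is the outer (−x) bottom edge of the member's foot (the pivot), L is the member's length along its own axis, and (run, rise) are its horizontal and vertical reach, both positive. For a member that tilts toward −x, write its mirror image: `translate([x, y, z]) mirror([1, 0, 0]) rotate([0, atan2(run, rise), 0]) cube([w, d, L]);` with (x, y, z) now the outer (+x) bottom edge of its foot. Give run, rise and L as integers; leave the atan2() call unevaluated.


translate([217, 0, 744]) cube([61, 942, 49]);
translate([0, 58, 0]) rotate([0, atan2(217, 744), 0]) cube([27, 54, 775]);
translate([495, 58, 0]) mirror([1, 0, 0]) rotate([0, atan2(217, 744), 0]) cube([27, 54, 775]);
translate([0, 830, 0]) rotate([0, atan2(217, 744), 0]) cube([27, 54, 775]);
translate([495, 830, 0]) mirror([1, 0, 0]) rotate([0, atan2(217, 744), 0]) cube([27, 54, 775]);


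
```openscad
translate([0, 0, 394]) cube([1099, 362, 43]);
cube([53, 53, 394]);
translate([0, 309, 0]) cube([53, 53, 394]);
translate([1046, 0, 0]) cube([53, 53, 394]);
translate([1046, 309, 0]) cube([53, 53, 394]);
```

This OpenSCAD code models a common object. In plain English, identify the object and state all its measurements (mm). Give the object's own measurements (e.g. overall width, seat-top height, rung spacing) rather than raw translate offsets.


A long wooden bench with a 1099 mm (x) × 362 mm (y) seat, 43 mm thick, its top surface 437 mm above the floor. Four 53 mm square legs at the seat corners, flush with the edges, run from z = 0 to the seat underside.


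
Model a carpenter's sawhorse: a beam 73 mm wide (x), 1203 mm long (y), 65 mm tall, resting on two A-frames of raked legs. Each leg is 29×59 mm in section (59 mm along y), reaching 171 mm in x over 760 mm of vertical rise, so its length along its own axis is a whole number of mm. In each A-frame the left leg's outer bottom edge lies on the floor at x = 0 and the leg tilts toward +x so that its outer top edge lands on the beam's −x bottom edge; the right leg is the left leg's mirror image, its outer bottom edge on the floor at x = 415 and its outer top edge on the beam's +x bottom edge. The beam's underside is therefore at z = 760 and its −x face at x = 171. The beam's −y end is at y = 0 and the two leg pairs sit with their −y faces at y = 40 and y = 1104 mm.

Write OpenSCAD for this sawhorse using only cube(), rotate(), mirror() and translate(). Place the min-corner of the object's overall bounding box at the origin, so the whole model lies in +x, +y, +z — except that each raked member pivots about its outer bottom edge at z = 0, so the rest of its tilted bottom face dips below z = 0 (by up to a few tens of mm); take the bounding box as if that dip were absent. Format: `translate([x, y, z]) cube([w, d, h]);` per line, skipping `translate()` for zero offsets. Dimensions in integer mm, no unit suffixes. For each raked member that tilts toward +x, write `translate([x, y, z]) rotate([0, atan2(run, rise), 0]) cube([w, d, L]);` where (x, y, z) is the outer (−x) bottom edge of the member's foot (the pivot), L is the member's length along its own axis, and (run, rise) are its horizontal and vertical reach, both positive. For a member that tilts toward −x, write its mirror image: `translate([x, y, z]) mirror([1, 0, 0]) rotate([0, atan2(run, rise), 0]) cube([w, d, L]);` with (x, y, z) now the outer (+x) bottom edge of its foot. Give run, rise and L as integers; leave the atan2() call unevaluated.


translate([171, 0, 760]) cube([73, 1203, 65]);
translate([0, 40, 0]) rotate([0, atan2(171, 760), 0]) cube([29, 59, 779]);
translate([415, 40, 0]) mirror([1, 0, 0]) rotate([0, atan2(171, 760), 0]) cube([29, 59, 779]);
translate([0, 1104, 0]) rotate([0, atan2(171, 760), 0]) cube([29, 59, 779]);
translate([415, 1104, 0]) mirror([1, 0, 0]) rotate([0, atan2(171, 760), 0]) cube([29, 59, 779]);


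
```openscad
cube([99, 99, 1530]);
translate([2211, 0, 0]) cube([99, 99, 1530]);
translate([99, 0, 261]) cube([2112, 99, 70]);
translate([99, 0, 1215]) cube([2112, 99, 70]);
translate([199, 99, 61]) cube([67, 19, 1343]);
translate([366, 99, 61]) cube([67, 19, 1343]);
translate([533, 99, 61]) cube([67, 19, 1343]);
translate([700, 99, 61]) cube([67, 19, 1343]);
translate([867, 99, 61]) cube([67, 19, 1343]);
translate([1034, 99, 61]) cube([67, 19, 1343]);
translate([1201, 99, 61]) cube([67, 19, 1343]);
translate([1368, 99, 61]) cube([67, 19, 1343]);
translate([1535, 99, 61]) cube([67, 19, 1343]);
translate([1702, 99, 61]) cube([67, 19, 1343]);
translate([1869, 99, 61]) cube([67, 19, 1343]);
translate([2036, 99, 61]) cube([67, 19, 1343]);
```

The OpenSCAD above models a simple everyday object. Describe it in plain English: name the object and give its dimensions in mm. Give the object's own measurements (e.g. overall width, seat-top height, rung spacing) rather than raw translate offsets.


A fence section. Two 99×99 mm posts, 1530 mm tall, stand on the floor with a clear span of 2112 mm between their inner faces. Two horizontal rails of 99×70 mm section span the gap between the posts with their undersides at z = 261 mm and z = 1215 mm, flush with the posts' −y face. 12 pickets, each 67 mm wide, 19 mm thick and 1343 mm tall, are fixed to the +y face of the rails with their bottoms at z = 61 mm, spaced across the span with a 100 mm gap after the −x post and between neighbouring pickets, with 108 mm left before the +x post.


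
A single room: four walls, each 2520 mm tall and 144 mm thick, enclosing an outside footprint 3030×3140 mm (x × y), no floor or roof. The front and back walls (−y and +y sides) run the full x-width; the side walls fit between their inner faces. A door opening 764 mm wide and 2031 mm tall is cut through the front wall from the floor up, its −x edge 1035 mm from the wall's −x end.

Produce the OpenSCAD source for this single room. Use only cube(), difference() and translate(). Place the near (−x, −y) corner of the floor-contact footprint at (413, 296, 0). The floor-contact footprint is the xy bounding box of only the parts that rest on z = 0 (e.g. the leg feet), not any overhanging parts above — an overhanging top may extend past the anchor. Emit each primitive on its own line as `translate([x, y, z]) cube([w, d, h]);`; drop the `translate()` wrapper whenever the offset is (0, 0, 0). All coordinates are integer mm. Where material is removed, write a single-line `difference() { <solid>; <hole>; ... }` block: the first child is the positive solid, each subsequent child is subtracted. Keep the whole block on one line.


difference() { translate([413, 296, 0]) cube([3030, 144, 2520]); translate([1448, 296, 0]) cube([764, 144, 2031]); }
translate([413, 3292, 0]) cube([3030, 144, 2520]);
translate([413, 440, 0]) cube([144, 2852, 2520]);
translate([3299, 440, 0]) cube([144, 2852, 2520]);


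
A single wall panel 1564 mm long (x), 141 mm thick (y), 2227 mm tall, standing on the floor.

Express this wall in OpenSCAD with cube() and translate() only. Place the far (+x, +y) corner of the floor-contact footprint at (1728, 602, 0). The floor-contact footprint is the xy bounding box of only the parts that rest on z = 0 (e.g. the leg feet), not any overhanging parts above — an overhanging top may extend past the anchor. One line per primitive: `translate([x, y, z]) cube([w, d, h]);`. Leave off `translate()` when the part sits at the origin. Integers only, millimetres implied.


translate([164, 461, 0]) cube([1564, 141, 2227]);


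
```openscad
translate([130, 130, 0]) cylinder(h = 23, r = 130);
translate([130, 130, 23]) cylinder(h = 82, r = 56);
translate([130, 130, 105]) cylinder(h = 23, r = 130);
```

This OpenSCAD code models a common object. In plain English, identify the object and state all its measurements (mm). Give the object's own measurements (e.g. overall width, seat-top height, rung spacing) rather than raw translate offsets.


A spool: two coaxial disc flanges of radius 130 mm and thickness 23 mm, joined by a core cylinder of radius 56 mm and height 82 mm. The lower flange rests on z = 0 and the three cylinders share a vertical axis.


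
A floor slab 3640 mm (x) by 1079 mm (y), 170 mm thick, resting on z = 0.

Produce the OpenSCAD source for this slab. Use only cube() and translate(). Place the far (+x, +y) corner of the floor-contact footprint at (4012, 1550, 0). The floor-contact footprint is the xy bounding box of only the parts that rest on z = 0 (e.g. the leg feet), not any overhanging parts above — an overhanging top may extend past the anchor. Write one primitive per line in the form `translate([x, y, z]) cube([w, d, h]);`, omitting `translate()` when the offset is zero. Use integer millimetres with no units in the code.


translate([372, 471, 0]) cube([3640, 1079, 170]);


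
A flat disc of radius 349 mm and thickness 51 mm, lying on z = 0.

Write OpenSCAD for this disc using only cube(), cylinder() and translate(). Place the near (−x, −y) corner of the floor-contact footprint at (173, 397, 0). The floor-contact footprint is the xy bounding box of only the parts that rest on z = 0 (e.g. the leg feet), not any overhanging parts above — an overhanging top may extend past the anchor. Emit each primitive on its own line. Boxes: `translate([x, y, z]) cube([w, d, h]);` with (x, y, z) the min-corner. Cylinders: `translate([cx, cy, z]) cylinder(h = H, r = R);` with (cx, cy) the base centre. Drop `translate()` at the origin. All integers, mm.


translate([522, 746, 0]) cylinder(h = 51, r = 349);


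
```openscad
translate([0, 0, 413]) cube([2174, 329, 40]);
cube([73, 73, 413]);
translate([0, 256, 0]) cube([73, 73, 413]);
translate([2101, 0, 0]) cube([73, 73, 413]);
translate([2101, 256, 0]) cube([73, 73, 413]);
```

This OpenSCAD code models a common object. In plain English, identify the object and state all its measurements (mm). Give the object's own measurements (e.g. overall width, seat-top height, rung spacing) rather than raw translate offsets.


A bench: a 2174×329 mm seat slab, 40 mm thick, top at z = 453 mm, on four 73×73 mm square legs flush with the seat corners and standing on z = 0.


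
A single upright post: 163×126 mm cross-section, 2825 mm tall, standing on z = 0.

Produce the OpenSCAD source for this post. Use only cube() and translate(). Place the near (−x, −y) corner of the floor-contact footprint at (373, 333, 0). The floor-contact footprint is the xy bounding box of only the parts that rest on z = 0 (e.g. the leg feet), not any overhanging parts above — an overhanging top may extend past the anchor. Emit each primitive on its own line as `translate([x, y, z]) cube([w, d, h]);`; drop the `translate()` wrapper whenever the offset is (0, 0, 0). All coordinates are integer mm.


translate([373, 333, 0]) cube([163, 126, 2825]);


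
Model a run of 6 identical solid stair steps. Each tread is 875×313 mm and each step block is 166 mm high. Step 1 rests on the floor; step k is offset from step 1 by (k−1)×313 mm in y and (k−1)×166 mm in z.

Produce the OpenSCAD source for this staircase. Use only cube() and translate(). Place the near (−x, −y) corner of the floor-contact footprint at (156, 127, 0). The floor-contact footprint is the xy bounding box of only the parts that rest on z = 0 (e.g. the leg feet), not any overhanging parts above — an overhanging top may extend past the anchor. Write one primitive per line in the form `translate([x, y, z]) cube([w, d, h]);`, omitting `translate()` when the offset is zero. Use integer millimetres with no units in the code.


translate([156, 127, 0]) cube([875, 313, 166]);
translate([156, 440, 166]) cube([875, 313, 166]);
translate([156, 753, 332]) cube([875, 313, 166]);
translate([156, 1066, 498]) cube([875, 313, 166]);
translate([156, 1379, 664]) cube([875, 313, 166]);
translate([156, 1692, 830]) cube([875, 313, 166]);


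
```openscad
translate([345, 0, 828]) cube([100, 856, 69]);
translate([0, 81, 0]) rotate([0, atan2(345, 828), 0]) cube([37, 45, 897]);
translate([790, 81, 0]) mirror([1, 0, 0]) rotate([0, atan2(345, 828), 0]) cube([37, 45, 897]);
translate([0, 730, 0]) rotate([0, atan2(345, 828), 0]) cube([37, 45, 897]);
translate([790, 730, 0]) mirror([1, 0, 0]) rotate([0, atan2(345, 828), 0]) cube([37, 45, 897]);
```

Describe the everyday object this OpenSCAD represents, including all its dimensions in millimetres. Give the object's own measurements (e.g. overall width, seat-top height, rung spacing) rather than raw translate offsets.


A sawhorse. A 100×856×69 mm beam (x, y, z) sits on two A-frame leg pairs. Each pair is two raked legs of 37×45 mm section (45 mm along y) splaying symmetrically in x. Each leg rises 828 mm vertically over 345 mm of horizontal reach and is 897 mm long along its own axis. Every leg's outer bottom edge rests on the floor and its outer top edge meets a bottom edge of the beam — the left legs (tilting toward +x) meet the beam's −x bottom edge, the right legs (their mirror images, tilting toward −x) meet its +x bottom edge — so the leg tops tuck under the beam, the beam's underside is 828 mm above the floor, and the feet are 790 mm apart outside-to-outside with the beam centred between them. The two leg pairs are set in 81 mm from either end of the beam.


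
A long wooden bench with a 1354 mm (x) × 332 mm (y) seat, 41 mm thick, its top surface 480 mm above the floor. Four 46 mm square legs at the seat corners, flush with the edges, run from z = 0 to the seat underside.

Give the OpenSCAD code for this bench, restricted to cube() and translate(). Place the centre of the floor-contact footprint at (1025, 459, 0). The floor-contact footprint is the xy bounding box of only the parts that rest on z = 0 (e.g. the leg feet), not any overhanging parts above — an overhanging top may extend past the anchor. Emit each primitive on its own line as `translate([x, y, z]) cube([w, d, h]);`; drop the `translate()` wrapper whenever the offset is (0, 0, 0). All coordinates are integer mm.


translate([348, 293, 439]) cube([1354, 332, 41]);
translate([348, 293, 0]) cube([46, 46, 439]);
translate([348, 579, 0]) cube([46, 46, 439]);
translate([1656, 293, 0]) cube([46, 46, 439]);
translate([1656, 579, 0]) cube([46, 46, 439]);


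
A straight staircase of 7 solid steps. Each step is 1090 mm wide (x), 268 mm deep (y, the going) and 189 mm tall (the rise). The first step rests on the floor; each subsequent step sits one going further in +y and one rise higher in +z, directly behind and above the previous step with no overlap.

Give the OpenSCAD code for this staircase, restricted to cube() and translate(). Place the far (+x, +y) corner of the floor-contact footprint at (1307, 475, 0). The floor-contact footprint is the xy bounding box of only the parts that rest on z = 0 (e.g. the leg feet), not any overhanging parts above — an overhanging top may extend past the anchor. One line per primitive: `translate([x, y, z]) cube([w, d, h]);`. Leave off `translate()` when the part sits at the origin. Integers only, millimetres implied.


translate([217, 207, 0]) cube([1090, 268, 189]);
translate([217, 475, 189]) cube([1090, 268, 189]);
translate([217, 743, 378]) cube([1090, 268, 189]);
translate([217, 1011, 567]) cube([1090, 268, 189]);
translate([217, 1279, 756]) cube([1090, 268, 189]);
translate([217, 1547, 945]) cube([1090, 268, 189]);
translate([217, 1815, 1134]) cube([1090, 268, 189]);


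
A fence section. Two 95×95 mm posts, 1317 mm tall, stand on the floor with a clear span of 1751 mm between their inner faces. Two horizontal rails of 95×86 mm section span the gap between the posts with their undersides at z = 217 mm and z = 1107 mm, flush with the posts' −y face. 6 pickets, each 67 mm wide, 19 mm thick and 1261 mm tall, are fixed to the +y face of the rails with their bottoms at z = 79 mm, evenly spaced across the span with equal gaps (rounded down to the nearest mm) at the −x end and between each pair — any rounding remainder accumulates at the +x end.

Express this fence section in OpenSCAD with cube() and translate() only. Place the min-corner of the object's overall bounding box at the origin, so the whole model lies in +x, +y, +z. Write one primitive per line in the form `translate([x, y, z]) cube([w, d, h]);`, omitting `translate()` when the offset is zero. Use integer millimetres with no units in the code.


cube([95, 95, 1317]);
translate([1846, 0, 0]) cube([95, 95, 1317]);
translate([95, 0, 217]) cube([1751, 95, 86]);
translate([95, 0, 1107]) cube([1751, 95, 86]);
translate([287, 95, 79]) cube([67, 19, 1261]);
translate([546, 95, 79]) cube([67, 19, 1261]);
translate([805, 95, 79]) cube([67, 19, 1261]);
translate([1064, 95, 79]) cube([67, 19, 1261]);
translate([1323, 95, 79]) cube([67, 19, 1261]);
translate([1582, 95, 79]) cube([67, 19, 1261]);


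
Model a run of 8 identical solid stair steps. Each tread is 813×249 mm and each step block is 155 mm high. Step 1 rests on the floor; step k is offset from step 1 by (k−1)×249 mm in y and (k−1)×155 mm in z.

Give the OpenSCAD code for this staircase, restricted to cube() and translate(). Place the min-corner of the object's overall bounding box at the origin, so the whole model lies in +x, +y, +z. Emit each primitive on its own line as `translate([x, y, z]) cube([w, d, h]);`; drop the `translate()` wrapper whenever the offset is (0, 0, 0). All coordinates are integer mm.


cube([813, 249, 155]);
translate([0, 249, 155]) cube([813, 249, 155]);
translate([0, 498, 310]) cube([813, 249, 155]);
translate([0, 747, 465]) cube([813, 249, 155]);
translate([0, 996, 620]) cube([813, 249, 155]);
translate([0, 1245, 775]) cube([813, 249, 155]);
translate([0, 1494, 930]) cube([813, 249, 155]);
translate([0, 1743, 1085]) cube([813, 249, 155]);
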